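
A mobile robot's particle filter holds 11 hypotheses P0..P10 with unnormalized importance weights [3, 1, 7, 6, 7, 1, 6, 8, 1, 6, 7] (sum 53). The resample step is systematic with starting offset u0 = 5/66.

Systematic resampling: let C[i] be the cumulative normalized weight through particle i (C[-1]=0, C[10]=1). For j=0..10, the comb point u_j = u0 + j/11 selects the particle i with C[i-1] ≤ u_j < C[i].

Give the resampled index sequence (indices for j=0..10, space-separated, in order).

C = [3/53, 4/53, 11/53, 17/53, 24/53, 25/53, 31/53, 39/53, 40/53, 46/53, 1]
j=0: u_0=5/66 ∈ [4/53, 11/53) → index 2
j=1: u_1=1/6 ∈ [4/53, 11/53) → index 2
j=2: u_2=17/66 ∈ [11/53, 17/53) → index 3
j=3: u_3=23/66 ∈ [17/53, 24/53) → index 4
j=4: u_4=29/66 ∈ [17/53, 24/53) → index 4
j=5: u_5=35/66 ∈ [25/53, 31/53) → index 6
j=6: u_6=41/66 ∈ [31/53, 39/53) → index 7
j=7: u_7=47/66 ∈ [31/53, 39/53) → index 7
j=8: u_8=53/66 ∈ [40/53, 46/53) → index 9
j=9: u_9=59/66 ∈ [46/53, 1) → index 10
j=10: u_10=65/66 ∈ [46/53, 1) → index 10

2 2 3 4 4 6 7 7 9 10 10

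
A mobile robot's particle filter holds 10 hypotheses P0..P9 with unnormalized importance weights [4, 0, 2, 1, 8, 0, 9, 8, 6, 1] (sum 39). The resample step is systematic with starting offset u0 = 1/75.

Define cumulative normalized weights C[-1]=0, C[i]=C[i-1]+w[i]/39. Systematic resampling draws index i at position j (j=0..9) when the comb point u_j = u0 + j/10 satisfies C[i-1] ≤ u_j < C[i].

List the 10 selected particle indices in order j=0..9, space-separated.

C = [4/39, 4/39, 2/13, 7/39, 5/13, 5/13, 8/13, 32/39, 38/39, 1]
j=0: u_0=1/75 ∈ [0, 4/39) → index 0
j=1: u_1=17/150 ∈ [4/39, 2/13) → index 2
j=2: u_2=16/75 ∈ [7/39, 5/13) → index 4
j=3: u_3=47/150 ∈ [7/39, 5/13) → index 4
j=4: u_4=31/75 ∈ [5/13, 8/13) → index 6
j=5: u_5=77/150 ∈ [5/13, 8/13) → index 6
j=6: u_6=46/75 ∈ [5/13, 8/13) → index 6
j=7: u_7=107/150 ∈ [8/13, 32/39) → index 7
j=8: u_8=61/75 ∈ [8/13, 32/39) → index 7
j=9: u_9=137/150 ∈ [32/39, 38/39) → index 8

0 2 4 4 6 6 6 7 7 8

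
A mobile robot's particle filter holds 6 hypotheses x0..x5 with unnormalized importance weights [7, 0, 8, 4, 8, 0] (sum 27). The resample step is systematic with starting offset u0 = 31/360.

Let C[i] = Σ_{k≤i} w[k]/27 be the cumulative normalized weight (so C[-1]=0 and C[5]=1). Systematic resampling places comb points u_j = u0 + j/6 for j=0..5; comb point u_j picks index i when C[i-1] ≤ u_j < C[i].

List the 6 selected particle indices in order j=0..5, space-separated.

0 0 2 3 4 4

C = [7/27, 7/27, 5/9, 19/27, 1, 1]
j=0: u_0=31/360 ∈ [0, 7/27) → index 0
j=1: u_1=91/360 ∈ [0, 7/27) → index 0
j=2: u_2=151/360 ∈ [7/27, 5/9) → index 2
j=3: u_3=211/360 ∈ [5/9, 19/27) → index 3
j=4: u_4=271/360 ∈ [19/27, 1) → index 4
j=5: u_5=331/360 ∈ [19/27, 1) → index 4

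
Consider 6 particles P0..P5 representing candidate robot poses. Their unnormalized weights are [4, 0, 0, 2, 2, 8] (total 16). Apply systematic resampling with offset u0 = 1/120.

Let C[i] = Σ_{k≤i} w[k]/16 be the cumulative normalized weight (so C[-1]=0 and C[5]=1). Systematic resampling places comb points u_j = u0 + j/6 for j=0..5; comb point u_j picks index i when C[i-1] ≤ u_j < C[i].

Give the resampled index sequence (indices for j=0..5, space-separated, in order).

0 0 3 5 5 5

C = [1/4, 1/4, 1/4, 3/8, 1/2, 1]
j=0: u_0=1/120 ∈ [0, 1/4) → index 0
j=1: u_1=7/40 ∈ [0, 1/4) → index 0
j=2: u_2=41/120 ∈ [1/4, 3/8) → index 3
j=3: u_3=61/120 ∈ [1/2, 1) → index 5
j=4: u_4=27/40 ∈ [1/2, 1) → index 5
j=5: u_5=101/120 ∈ [1/2, 1) → index 5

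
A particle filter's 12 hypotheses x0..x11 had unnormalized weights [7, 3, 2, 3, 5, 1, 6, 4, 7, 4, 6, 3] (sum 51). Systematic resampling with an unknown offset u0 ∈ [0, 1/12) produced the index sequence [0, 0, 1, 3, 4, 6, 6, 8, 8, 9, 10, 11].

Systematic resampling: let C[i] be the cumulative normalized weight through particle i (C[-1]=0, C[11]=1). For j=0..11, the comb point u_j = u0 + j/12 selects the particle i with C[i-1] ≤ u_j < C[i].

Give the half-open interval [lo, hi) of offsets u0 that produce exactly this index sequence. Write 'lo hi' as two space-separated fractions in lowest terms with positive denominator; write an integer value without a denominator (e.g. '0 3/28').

C = [7/51, 10/51, 4/17, 5/17, 20/51, 7/17, 9/17, 31/51, 38/51, 14/17, 16/17, 1]
j=0 picked index 0: u0 ∈ [0, 7/51)
j=1 picked index 0: u0 ∈ [-1/12, 11/204)
j=2 picked index 1: u0 ∈ [-1/34, 1/34)
j=3 picked index 3: u0 ∈ [-1/68, 3/68)
j=4 picked index 4: u0 ∈ [-2/51, 1/17)
j=5 picked index 6: u0 ∈ [-1/204, 23/204)
j=6 picked index 6: u0 ∈ [-3/34, 1/34)
j=7 picked index 8: u0 ∈ [5/204, 11/68)
j=8 picked index 8: u0 ∈ [-1/17, 4/51)
j=9 picked index 9: u0 ∈ [-1/204, 5/68)
j=10 picked index 10: u0 ∈ [-1/102, 11/102)
j=11 picked index 11: u0 ∈ [5/204, 1/12)
intersection: [5/204, 1/34)

5/204 1/34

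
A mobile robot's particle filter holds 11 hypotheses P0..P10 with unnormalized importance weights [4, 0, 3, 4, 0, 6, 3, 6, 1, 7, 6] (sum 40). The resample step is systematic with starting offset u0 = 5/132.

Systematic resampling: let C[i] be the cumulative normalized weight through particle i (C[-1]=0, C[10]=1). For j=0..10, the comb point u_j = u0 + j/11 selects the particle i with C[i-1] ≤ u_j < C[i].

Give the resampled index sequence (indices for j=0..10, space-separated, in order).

C = [1/10, 1/10, 7/40, 11/40, 11/40, 17/40, 1/2, 13/20, 27/40, 17/20, 1]
j=0: u_0=5/132 ∈ [0, 1/10) → index 0
j=1: u_1=17/132 ∈ [1/10, 7/40) → index 2
j=2: u_2=29/132 ∈ [7/40, 11/40) → index 3
j=3: u_3=41/132 ∈ [11/40, 17/40) → index 5
j=4: u_4=53/132 ∈ [11/40, 17/40) → index 5
j=5: u_5=65/132 ∈ [17/40, 1/2) → index 6
j=6: u_6=7/12 ∈ [1/2, 13/20) → index 7
j=7: u_7=89/132 ∈ [13/20, 27/40) → index 8
j=8: u_8=101/132 ∈ [27/40, 17/20) → index 9
j=9: u_9=113/132 ∈ [17/20, 1) → index 10
j=10: u_10=125/132 ∈ [17/20, 1) → index 10

0 2 3 5 5 6 7 8 9 10 10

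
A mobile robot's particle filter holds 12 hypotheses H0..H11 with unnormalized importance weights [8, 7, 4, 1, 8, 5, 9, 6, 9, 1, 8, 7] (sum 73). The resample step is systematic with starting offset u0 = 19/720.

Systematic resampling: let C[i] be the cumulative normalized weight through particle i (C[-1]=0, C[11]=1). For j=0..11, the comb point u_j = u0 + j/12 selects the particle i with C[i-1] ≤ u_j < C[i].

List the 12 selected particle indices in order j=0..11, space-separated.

0 1 1 4 4 5 6 7 8 8 10 11

C = [8/73, 15/73, 19/73, 20/73, 28/73, 33/73, 42/73, 48/73, 57/73, 58/73, 66/73, 1]
j=0: u_0=19/720 ∈ [0, 8/73) → index 0
j=1: u_1=79/720 ∈ [8/73, 15/73) → index 1
j=2: u_2=139/720 ∈ [8/73, 15/73) → index 1
j=3: u_3=199/720 ∈ [20/73, 28/73) → index 4
j=4: u_4=259/720 ∈ [20/73, 28/73) → index 4
j=5: u_5=319/720 ∈ [28/73, 33/73) → index 5
j=6: u_6=379/720 ∈ [33/73, 42/73) → index 6
j=7: u_7=439/720 ∈ [42/73, 48/73) → index 7
j=8: u_8=499/720 ∈ [48/73, 57/73) → index 8
j=9: u_9=559/720 ∈ [48/73, 57/73) → index 8
j=10: u_10=619/720 ∈ [58/73, 66/73) → index 10
j=11: u_11=679/720 ∈ [66/73, 1) → index 11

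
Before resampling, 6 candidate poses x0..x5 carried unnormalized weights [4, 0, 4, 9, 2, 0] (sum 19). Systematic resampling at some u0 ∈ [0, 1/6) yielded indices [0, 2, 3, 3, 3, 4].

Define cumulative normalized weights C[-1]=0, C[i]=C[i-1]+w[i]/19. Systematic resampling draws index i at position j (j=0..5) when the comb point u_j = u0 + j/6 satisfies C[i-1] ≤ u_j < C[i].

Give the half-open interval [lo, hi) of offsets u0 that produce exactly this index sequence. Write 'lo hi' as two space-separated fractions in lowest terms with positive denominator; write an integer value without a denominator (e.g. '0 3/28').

C = [4/19, 4/19, 8/19, 17/19, 1, 1]
j=0 picked index 0: u0 ∈ [0, 4/19)
j=1 picked index 2: u0 ∈ [5/114, 29/114)
j=2 picked index 3: u0 ∈ [5/57, 32/57)
j=3 picked index 3: u0 ∈ [-3/38, 15/38)
j=4 picked index 3: u0 ∈ [-14/57, 13/57)
j=5 picked index 4: u0 ∈ [7/114, 1/6)
intersection: [5/57, 1/6)

5/57 1/6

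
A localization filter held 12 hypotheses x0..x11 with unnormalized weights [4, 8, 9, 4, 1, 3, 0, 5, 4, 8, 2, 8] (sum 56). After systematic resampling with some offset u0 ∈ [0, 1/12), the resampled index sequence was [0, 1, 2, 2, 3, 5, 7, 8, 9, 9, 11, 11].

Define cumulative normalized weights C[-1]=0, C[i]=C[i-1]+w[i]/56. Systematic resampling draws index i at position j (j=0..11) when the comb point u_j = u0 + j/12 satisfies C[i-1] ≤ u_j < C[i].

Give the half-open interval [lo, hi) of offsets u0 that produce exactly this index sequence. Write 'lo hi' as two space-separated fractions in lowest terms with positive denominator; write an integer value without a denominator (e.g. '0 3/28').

C = [1/14, 3/14, 3/8, 25/56, 13/28, 29/56, 29/56, 17/28, 19/28, 23/28, 6/7, 1]
j=0 picked index 0: u0 ∈ [0, 1/14)
j=1 picked index 1: u0 ∈ [-1/84, 11/84)
j=2 picked index 2: u0 ∈ [1/21, 5/24)
j=3 picked index 2: u0 ∈ [-1/28, 1/8)
j=4 picked index 3: u0 ∈ [1/24, 19/168)
j=5 picked index 5: u0 ∈ [1/21, 17/168)
j=6 picked index 7: u0 ∈ [1/56, 3/28)
j=7 picked index 8: u0 ∈ [1/42, 2/21)
j=8 picked index 9: u0 ∈ [1/84, 13/84)
j=9 picked index 9: u0 ∈ [-1/14, 1/14)
j=10 picked index 11: u0 ∈ [1/42, 1/6)
j=11 picked index 11: u0 ∈ [-5/84, 1/12)
intersection: [1/21, 1/14)

1/21 1/14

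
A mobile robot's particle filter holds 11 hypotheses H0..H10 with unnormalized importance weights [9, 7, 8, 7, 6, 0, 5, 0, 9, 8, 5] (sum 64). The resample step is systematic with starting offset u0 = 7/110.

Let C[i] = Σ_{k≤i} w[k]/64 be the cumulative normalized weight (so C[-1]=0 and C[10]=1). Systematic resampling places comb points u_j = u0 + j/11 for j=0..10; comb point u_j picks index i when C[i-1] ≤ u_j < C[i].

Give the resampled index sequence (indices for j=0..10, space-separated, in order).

C = [9/64, 1/4, 3/8, 31/64, 37/64, 37/64, 21/32, 21/32, 51/64, 59/64, 1]
j=0: u_0=7/110 ∈ [0, 9/64) → index 0
j=1: u_1=17/110 ∈ [9/64, 1/4) → index 1
j=2: u_2=27/110 ∈ [9/64, 1/4) → index 1
j=3: u_3=37/110 ∈ [1/4, 3/8) → index 2
j=4: u_4=47/110 ∈ [3/8, 31/64) → index 3
j=5: u_5=57/110 ∈ [31/64, 37/64) → index 4
j=6: u_6=67/110 ∈ [37/64, 21/32) → index 6
j=7: u_7=7/10 ∈ [21/32, 51/64) → index 8
j=8: u_8=87/110 ∈ [21/32, 51/64) → index 8
j=9: u_9=97/110 ∈ [51/64, 59/64) → index 9
j=10: u_10=107/110 ∈ [59/64, 1) → index 10

0 1 1 2 3 4 6 8 8 9 10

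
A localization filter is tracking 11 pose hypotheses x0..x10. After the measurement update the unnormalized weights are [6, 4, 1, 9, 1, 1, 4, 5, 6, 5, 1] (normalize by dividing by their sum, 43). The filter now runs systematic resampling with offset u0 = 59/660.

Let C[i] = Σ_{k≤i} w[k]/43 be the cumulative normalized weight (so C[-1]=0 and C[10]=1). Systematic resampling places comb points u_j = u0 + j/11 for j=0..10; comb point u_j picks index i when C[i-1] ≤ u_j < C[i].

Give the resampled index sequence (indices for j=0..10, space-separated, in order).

C = [6/43, 10/43, 11/43, 20/43, 21/43, 22/43, 26/43, 31/43, 37/43, 42/43, 1]
j=0: u_0=59/660 ∈ [0, 6/43) → index 0
j=1: u_1=119/660 ∈ [6/43, 10/43) → index 1
j=2: u_2=179/660 ∈ [11/43, 20/43) → index 3
j=3: u_3=239/660 ∈ [11/43, 20/43) → index 3
j=4: u_4=299/660 ∈ [11/43, 20/43) → index 3
j=5: u_5=359/660 ∈ [22/43, 26/43) → index 6
j=6: u_6=419/660 ∈ [26/43, 31/43) → index 7
j=7: u_7=479/660 ∈ [31/43, 37/43) → index 8
j=8: u_8=49/60 ∈ [31/43, 37/43) → index 8
j=9: u_9=599/660 ∈ [37/43, 42/43) → index 9
j=10: u_10=659/660 ∈ [42/43, 1) → index 10

0 1 3 3 3 6 7 8 8 9 10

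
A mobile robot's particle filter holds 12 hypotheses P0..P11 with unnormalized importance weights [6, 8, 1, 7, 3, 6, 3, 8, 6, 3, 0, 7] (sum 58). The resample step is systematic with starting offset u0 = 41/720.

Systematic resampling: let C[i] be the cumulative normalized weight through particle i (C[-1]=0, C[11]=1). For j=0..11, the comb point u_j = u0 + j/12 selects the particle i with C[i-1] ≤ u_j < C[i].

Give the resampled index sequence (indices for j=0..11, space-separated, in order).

0 1 1 3 4 5 6 7 7 8 11 11

C = [3/29, 7/29, 15/58, 11/29, 25/58, 31/58, 17/29, 21/29, 24/29, 51/58, 51/58, 1]
j=0: u_0=41/720 ∈ [0, 3/29) → index 0
j=1: u_1=101/720 ∈ [3/29, 7/29) → index 1
j=2: u_2=161/720 ∈ [3/29, 7/29) → index 1
j=3: u_3=221/720 ∈ [15/58, 11/29) → index 3
j=4: u_4=281/720 ∈ [11/29, 25/58) → index 4
j=5: u_5=341/720 ∈ [25/58, 31/58) → index 5
j=6: u_6=401/720 ∈ [31/58, 17/29) → index 6
j=7: u_7=461/720 ∈ [17/29, 21/29) → index 7
j=8: u_8=521/720 ∈ [17/29, 21/29) → index 7
j=9: u_9=581/720 ∈ [21/29, 24/29) → index 8
j=10: u_10=641/720 ∈ [51/58, 1) → index 11
j=11: u_11=701/720 ∈ [51/58, 1) → index 11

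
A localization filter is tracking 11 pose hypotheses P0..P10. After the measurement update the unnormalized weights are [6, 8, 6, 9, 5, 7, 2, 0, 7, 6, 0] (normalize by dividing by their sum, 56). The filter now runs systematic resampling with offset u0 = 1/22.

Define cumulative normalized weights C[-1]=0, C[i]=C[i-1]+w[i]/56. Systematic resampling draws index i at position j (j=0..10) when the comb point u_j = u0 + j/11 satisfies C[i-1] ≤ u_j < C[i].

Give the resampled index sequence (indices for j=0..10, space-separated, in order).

C = [3/28, 1/4, 5/14, 29/56, 17/28, 41/56, 43/56, 43/56, 25/28, 1, 1]
j=0: u_0=1/22 ∈ [0, 3/28) → index 0
j=1: u_1=3/22 ∈ [3/28, 1/4) → index 1
j=2: u_2=5/22 ∈ [3/28, 1/4) → index 1
j=3: u_3=7/22 ∈ [1/4, 5/14) → index 2
j=4: u_4=9/22 ∈ [5/14, 29/56) → index 3
j=5: u_5=1/2 ∈ [5/14, 29/56) → index 3
j=6: u_6=13/22 ∈ [29/56, 17/28) → index 4
j=7: u_7=15/22 ∈ [17/28, 41/56) → index 5
j=8: u_8=17/22 ∈ [43/56, 25/28) → index 8
j=9: u_9=19/22 ∈ [43/56, 25/28) → index 8
j=10: u_10=21/22 ∈ [25/28, 1) → index 9

0 1 1 2 3 3 4 5 8 8 9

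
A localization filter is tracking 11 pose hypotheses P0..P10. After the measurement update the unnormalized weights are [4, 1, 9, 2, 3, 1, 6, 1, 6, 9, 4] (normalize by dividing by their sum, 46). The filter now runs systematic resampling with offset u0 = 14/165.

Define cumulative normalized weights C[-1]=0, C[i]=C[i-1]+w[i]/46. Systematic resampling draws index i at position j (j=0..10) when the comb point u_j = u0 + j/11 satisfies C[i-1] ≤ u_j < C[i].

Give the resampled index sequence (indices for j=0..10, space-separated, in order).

C = [2/23, 5/46, 7/23, 8/23, 19/46, 10/23, 13/23, 27/46, 33/46, 21/23, 1]
j=0: u_0=14/165 ∈ [0, 2/23) → index 0
j=1: u_1=29/165 ∈ [5/46, 7/23) → index 2
j=2: u_2=4/15 ∈ [5/46, 7/23) → index 2
j=3: u_3=59/165 ∈ [8/23, 19/46) → index 4
j=4: u_4=74/165 ∈ [10/23, 13/23) → index 6
j=5: u_5=89/165 ∈ [10/23, 13/23) → index 6
j=6: u_6=104/165 ∈ [27/46, 33/46) → index 8
j=7: u_7=119/165 ∈ [33/46, 21/23) → index 9
j=8: u_8=134/165 ∈ [33/46, 21/23) → index 9
j=9: u_9=149/165 ∈ [33/46, 21/23) → index 9
j=10: u_10=164/165 ∈ [21/23, 1) → index 10

0 2 2 4 6 6 8 9 9 9 10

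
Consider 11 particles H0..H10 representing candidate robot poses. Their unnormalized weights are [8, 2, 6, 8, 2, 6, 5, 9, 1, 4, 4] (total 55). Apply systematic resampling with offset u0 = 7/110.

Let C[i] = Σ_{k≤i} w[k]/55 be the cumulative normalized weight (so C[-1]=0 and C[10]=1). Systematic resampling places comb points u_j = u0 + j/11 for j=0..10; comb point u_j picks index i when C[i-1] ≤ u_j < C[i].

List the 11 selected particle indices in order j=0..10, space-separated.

C = [8/55, 2/11, 16/55, 24/55, 26/55, 32/55, 37/55, 46/55, 47/55, 51/55, 1]
j=0: u_0=7/110 ∈ [0, 8/55) → index 0
j=1: u_1=17/110 ∈ [8/55, 2/11) → index 1
j=2: u_2=27/110 ∈ [2/11, 16/55) → index 2
j=3: u_3=37/110 ∈ [16/55, 24/55) → index 3
j=4: u_4=47/110 ∈ [16/55, 24/55) → index 3
j=5: u_5=57/110 ∈ [26/55, 32/55) → index 5
j=6: u_6=67/110 ∈ [32/55, 37/55) → index 6
j=7: u_7=7/10 ∈ [37/55, 46/55) → index 7
j=8: u_8=87/110 ∈ [37/55, 46/55) → index 7
j=9: u_9=97/110 ∈ [47/55, 51/55) → index 9
j=10: u_10=107/110 ∈ [51/55, 1) → index 10

0 1 2 3 3 5 6 7 7 9 10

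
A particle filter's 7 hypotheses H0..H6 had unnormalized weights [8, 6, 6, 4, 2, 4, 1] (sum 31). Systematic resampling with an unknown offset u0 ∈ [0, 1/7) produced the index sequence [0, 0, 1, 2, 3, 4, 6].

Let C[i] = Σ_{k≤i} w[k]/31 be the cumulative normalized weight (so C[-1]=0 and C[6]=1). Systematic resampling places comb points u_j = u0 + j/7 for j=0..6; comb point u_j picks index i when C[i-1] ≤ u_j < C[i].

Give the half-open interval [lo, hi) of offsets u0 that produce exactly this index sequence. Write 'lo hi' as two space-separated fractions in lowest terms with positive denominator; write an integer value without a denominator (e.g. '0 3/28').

24/217 25/217

C = [8/31, 14/31, 20/31, 24/31, 26/31, 30/31, 1]
j=0 picked index 0: u0 ∈ [0, 8/31)
j=1 picked index 0: u0 ∈ [-1/7, 25/217)
j=2 picked index 1: u0 ∈ [-6/217, 36/217)
j=3 picked index 2: u0 ∈ [5/217, 47/217)
j=4 picked index 3: u0 ∈ [16/217, 44/217)
j=5 picked index 4: u0 ∈ [13/217, 27/217)
j=6 picked index 6: u0 ∈ [24/217, 1/7)
intersection: [24/217, 25/217)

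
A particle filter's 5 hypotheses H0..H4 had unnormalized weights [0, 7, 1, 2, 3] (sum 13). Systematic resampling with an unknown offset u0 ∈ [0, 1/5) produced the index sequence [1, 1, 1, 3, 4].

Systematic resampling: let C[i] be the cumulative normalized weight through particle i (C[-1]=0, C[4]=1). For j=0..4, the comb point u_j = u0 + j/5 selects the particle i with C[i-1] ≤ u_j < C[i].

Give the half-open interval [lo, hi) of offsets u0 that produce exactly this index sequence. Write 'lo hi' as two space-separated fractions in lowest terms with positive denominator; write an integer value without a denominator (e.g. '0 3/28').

C = [0, 7/13, 8/13, 10/13, 1]
j=0 picked index 1: u0 ∈ [0, 7/13)
j=1 picked index 1: u0 ∈ [-1/5, 22/65)
j=2 picked index 1: u0 ∈ [-2/5, 9/65)
j=3 picked index 3: u0 ∈ [1/65, 11/65)
j=4 picked index 4: u0 ∈ [-2/65, 1/5)
intersection: [1/65, 9/65)

1/65 9/65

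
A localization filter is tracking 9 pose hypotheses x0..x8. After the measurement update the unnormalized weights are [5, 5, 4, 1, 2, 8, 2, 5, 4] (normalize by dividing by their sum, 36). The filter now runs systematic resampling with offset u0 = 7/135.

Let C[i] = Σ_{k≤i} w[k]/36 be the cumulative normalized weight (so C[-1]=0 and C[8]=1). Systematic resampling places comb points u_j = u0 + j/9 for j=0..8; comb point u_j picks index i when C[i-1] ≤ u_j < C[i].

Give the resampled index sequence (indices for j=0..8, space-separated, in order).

C = [5/36, 5/18, 7/18, 5/12, 17/36, 25/36, 3/4, 8/9, 1]
j=0: u_0=7/135 ∈ [0, 5/36) → index 0
j=1: u_1=22/135 ∈ [5/36, 5/18) → index 1
j=2: u_2=37/135 ∈ [5/36, 5/18) → index 1
j=3: u_3=52/135 ∈ [5/18, 7/18) → index 2
j=4: u_4=67/135 ∈ [17/36, 25/36) → index 5
j=5: u_5=82/135 ∈ [17/36, 25/36) → index 5
j=6: u_6=97/135 ∈ [25/36, 3/4) → index 6
j=7: u_7=112/135 ∈ [3/4, 8/9) → index 7
j=8: u_8=127/135 ∈ [8/9, 1) → index 8

0 1 1 2 5 5 6 7 8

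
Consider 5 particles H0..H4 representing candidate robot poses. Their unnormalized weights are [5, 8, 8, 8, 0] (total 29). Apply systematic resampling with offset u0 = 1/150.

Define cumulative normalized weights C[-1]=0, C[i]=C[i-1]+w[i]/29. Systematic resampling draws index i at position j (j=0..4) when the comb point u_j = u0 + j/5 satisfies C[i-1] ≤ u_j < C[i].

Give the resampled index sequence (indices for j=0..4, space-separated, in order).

C = [5/29, 13/29, 21/29, 1, 1]
j=0: u_0=1/150 ∈ [0, 5/29) → index 0
j=1: u_1=31/150 ∈ [5/29, 13/29) → index 1
j=2: u_2=61/150 ∈ [5/29, 13/29) → index 1
j=3: u_3=91/150 ∈ [13/29, 21/29) → index 2
j=4: u_4=121/150 ∈ [21/29, 1) → index 3

0 1 1 2 3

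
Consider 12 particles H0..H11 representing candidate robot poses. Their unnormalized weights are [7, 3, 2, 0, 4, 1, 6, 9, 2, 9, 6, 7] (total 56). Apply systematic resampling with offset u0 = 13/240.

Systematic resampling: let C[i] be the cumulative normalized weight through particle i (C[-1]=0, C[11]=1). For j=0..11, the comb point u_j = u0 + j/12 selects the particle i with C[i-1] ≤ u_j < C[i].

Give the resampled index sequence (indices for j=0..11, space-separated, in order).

0 1 4 6 6 7 7 9 9 10 11 11

C = [1/8, 5/28, 3/14, 3/14, 2/7, 17/56, 23/56, 4/7, 17/28, 43/56, 7/8, 1]
j=0: u_0=13/240 ∈ [0, 1/8) → index 0
j=1: u_1=11/80 ∈ [1/8, 5/28) → index 1
j=2: u_2=53/240 ∈ [3/14, 2/7) → index 4
j=3: u_3=73/240 ∈ [17/56, 23/56) → index 6
j=4: u_4=31/80 ∈ [17/56, 23/56) → index 6
j=5: u_5=113/240 ∈ [23/56, 4/7) → index 7
j=6: u_6=133/240 ∈ [23/56, 4/7) → index 7
j=7: u_7=51/80 ∈ [17/28, 43/56) → index 9
j=8: u_8=173/240 ∈ [17/28, 43/56) → index 9
j=9: u_9=193/240 ∈ [43/56, 7/8) → index 10
j=10: u_10=71/80 ∈ [7/8, 1) → index 11
j=11: u_11=233/240 ∈ [7/8, 1) → index 11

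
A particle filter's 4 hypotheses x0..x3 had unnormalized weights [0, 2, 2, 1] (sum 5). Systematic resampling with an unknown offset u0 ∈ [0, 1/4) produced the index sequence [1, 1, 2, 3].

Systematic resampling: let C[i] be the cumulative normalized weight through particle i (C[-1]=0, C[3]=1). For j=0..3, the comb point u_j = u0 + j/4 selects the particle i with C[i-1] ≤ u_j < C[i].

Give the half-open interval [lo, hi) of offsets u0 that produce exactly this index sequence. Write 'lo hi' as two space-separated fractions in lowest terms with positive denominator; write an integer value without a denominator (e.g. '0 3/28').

C = [0, 2/5, 4/5, 1]
j=0 picked index 1: u0 ∈ [0, 2/5)
j=1 picked index 1: u0 ∈ [-1/4, 3/20)
j=2 picked index 2: u0 ∈ [-1/10, 3/10)
j=3 picked index 3: u0 ∈ [1/20, 1/4)
intersection: [1/20, 3/20)

1/20 3/20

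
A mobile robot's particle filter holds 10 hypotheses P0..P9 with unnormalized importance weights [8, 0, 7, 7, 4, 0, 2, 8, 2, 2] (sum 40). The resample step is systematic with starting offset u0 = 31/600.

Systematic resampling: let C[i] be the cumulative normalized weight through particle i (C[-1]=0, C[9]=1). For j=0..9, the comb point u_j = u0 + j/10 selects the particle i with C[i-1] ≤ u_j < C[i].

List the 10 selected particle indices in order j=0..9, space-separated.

0 0 2 2 3 4 6 7 7 9

C = [1/5, 1/5, 3/8, 11/20, 13/20, 13/20, 7/10, 9/10, 19/20, 1]
j=0: u_0=31/600 ∈ [0, 1/5) → index 0
j=1: u_1=91/600 ∈ [0, 1/5) → index 0
j=2: u_2=151/600 ∈ [1/5, 3/8) → index 2
j=3: u_3=211/600 ∈ [1/5, 3/8) → index 2
j=4: u_4=271/600 ∈ [3/8, 11/20) → index 3
j=5: u_5=331/600 ∈ [11/20, 13/20) → index 4
j=6: u_6=391/600 ∈ [13/20, 7/10) → index 6
j=7: u_7=451/600 ∈ [7/10, 9/10) → index 7
j=8: u_8=511/600 ∈ [7/10, 9/10) → index 7
j=9: u_9=571/600 ∈ [19/20, 1) → index 9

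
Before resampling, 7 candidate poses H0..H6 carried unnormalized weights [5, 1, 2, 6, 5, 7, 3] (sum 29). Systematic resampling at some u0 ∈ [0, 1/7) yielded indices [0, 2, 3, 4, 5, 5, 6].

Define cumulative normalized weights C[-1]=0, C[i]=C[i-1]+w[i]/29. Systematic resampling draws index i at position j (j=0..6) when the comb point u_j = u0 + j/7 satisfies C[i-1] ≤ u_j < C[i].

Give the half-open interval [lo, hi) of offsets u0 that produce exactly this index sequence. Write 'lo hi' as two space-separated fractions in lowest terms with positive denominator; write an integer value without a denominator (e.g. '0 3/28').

17/203 27/203

C = [5/29, 6/29, 8/29, 14/29, 19/29, 26/29, 1]
j=0 picked index 0: u0 ∈ [0, 5/29)
j=1 picked index 2: u0 ∈ [13/203, 27/203)
j=2 picked index 3: u0 ∈ [-2/203, 40/203)
j=3 picked index 4: u0 ∈ [11/203, 46/203)
j=4 picked index 5: u0 ∈ [17/203, 66/203)
j=5 picked index 5: u0 ∈ [-12/203, 37/203)
j=6 picked index 6: u0 ∈ [8/203, 1/7)
intersection: [17/203, 27/203)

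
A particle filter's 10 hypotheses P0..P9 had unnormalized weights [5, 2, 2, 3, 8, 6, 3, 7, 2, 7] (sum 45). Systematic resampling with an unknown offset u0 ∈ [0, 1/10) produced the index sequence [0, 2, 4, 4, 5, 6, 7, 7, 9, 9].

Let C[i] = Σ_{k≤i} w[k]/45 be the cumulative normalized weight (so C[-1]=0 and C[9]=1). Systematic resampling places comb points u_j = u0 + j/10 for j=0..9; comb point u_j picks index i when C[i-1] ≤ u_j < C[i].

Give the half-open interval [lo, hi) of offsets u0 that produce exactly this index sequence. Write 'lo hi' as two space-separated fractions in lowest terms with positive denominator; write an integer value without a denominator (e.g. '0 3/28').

7/90 1/10

C = [1/9, 7/45, 1/5, 4/15, 4/9, 26/45, 29/45, 4/5, 38/45, 1]
j=0 picked index 0: u0 ∈ [0, 1/9)
j=1 picked index 2: u0 ∈ [1/18, 1/10)
j=2 picked index 4: u0 ∈ [1/15, 11/45)
j=3 picked index 4: u0 ∈ [-1/30, 13/90)
j=4 picked index 5: u0 ∈ [2/45, 8/45)
j=5 picked index 6: u0 ∈ [7/90, 13/90)
j=6 picked index 7: u0 ∈ [2/45, 1/5)
j=7 picked index 7: u0 ∈ [-1/18, 1/10)
j=8 picked index 9: u0 ∈ [2/45, 1/5)
j=9 picked index 9: u0 ∈ [-1/18, 1/10)
intersection: [7/90, 1/10)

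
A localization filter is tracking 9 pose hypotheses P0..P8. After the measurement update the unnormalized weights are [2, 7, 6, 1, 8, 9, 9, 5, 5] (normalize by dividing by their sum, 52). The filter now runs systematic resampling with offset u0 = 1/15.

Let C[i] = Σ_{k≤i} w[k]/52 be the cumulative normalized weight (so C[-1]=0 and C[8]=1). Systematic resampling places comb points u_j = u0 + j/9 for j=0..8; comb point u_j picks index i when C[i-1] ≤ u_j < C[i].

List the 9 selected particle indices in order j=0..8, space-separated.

1 2 3 4 5 5 6 7 8

C = [1/26, 9/52, 15/52, 4/13, 6/13, 33/52, 21/26, 47/52, 1]
j=0: u_0=1/15 ∈ [1/26, 9/52) → index 1
j=1: u_1=8/45 ∈ [9/52, 15/52) → index 2
j=2: u_2=13/45 ∈ [15/52, 4/13) → index 3
j=3: u_3=2/5 ∈ [4/13, 6/13) → index 4
j=4: u_4=23/45 ∈ [6/13, 33/52) → index 5
j=5: u_5=28/45 ∈ [6/13, 33/52) → index 5
j=6: u_6=11/15 ∈ [33/52, 21/26) → index 6
j=7: u_7=38/45 ∈ [21/26, 47/52) → index 7
j=8: u_8=43/45 ∈ [47/52, 1) → index 8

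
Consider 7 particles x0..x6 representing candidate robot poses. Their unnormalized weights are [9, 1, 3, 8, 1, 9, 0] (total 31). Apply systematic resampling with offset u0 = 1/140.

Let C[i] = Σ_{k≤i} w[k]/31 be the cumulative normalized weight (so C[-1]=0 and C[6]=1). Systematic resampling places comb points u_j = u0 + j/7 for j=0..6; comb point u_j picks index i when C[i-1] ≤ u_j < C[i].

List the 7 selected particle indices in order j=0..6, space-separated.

0 0 1 3 3 5 5

C = [9/31, 10/31, 13/31, 21/31, 22/31, 1, 1]
j=0: u_0=1/140 ∈ [0, 9/31) → index 0
j=1: u_1=3/20 ∈ [0, 9/31) → index 0
j=2: u_2=41/140 ∈ [9/31, 10/31) → index 1
j=3: u_3=61/140 ∈ [13/31, 21/31) → index 3
j=4: u_4=81/140 ∈ [13/31, 21/31) → index 3
j=5: u_5=101/140 ∈ [22/31, 1) → index 5
j=6: u_6=121/140 ∈ [22/31, 1) → index 5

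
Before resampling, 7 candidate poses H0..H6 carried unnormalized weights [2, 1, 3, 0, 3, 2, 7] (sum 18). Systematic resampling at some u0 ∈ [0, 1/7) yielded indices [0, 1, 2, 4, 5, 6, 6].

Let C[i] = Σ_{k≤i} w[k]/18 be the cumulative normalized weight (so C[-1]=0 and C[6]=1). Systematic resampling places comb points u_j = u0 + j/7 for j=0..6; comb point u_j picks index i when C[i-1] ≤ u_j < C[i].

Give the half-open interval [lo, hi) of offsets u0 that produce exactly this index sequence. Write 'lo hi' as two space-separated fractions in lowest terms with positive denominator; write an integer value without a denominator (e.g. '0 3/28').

C = [1/9, 1/6, 1/3, 1/3, 1/2, 11/18, 1]
j=0 picked index 0: u0 ∈ [0, 1/9)
j=1 picked index 1: u0 ∈ [-2/63, 1/42)
j=2 picked index 2: u0 ∈ [-5/42, 1/21)
j=3 picked index 4: u0 ∈ [-2/21, 1/14)
j=4 picked index 5: u0 ∈ [-1/14, 5/126)
j=5 picked index 6: u0 ∈ [-13/126, 2/7)
j=6 picked index 6: u0 ∈ [-31/126, 1/7)
intersection: [0, 1/42)

0 1/42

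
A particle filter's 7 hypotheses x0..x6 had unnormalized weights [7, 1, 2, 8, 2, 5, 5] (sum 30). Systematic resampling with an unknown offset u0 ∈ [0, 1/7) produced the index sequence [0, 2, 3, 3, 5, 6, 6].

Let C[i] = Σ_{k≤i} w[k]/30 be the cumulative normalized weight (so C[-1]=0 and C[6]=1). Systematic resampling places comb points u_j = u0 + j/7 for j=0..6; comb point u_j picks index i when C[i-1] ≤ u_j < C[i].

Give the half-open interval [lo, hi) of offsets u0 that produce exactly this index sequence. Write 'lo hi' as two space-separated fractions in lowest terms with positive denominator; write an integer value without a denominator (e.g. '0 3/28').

13/105 1/7

C = [7/30, 4/15, 1/3, 3/5, 2/3, 5/6, 1]
j=0 picked index 0: u0 ∈ [0, 7/30)
j=1 picked index 2: u0 ∈ [13/105, 4/21)
j=2 picked index 3: u0 ∈ [1/21, 11/35)
j=3 picked index 3: u0 ∈ [-2/21, 6/35)
j=4 picked index 5: u0 ∈ [2/21, 11/42)
j=5 picked index 6: u0 ∈ [5/42, 2/7)
j=6 picked index 6: u0 ∈ [-1/42, 1/7)
intersection: [13/105, 1/7)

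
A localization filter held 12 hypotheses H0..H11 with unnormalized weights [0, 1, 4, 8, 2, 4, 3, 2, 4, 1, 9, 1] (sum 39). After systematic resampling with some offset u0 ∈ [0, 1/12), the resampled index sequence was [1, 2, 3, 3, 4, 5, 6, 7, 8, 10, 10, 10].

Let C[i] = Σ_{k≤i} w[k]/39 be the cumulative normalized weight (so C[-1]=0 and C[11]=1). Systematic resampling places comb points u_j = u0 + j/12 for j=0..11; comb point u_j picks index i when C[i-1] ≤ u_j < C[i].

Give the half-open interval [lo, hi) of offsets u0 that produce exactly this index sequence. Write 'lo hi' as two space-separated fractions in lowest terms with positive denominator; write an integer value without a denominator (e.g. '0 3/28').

0 1/39

C = [0, 1/39, 5/39, 1/3, 5/13, 19/39, 22/39, 8/13, 28/39, 29/39, 38/39, 1]
j=0 picked index 1: u0 ∈ [0, 1/39)
j=1 picked index 2: u0 ∈ [-3/52, 7/156)
j=2 picked index 3: u0 ∈ [-1/26, 1/6)
j=3 picked index 3: u0 ∈ [-19/156, 1/12)
j=4 picked index 4: u0 ∈ [0, 2/39)
j=5 picked index 5: u0 ∈ [-5/156, 11/156)
j=6 picked index 6: u0 ∈ [-1/78, 5/78)
j=7 picked index 7: u0 ∈ [-1/52, 5/156)
j=8 picked index 8: u0 ∈ [-2/39, 2/39)
j=9 picked index 10: u0 ∈ [-1/156, 35/156)
j=10 picked index 10: u0 ∈ [-7/78, 11/78)
j=11 picked index 10: u0 ∈ [-9/52, 3/52)
intersection: [0, 1/39)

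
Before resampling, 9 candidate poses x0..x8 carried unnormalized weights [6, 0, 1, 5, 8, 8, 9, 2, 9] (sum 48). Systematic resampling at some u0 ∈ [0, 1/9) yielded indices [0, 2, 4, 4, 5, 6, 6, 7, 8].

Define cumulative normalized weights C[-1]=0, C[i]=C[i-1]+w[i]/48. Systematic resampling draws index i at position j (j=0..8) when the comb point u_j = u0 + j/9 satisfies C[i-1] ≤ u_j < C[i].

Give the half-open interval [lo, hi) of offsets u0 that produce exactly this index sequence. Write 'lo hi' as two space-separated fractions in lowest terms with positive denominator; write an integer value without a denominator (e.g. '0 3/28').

1/36 5/144

C = [1/8, 1/8, 7/48, 1/4, 5/12, 7/12, 37/48, 13/16, 1]
j=0 picked index 0: u0 ∈ [0, 1/8)
j=1 picked index 2: u0 ∈ [1/72, 5/144)
j=2 picked index 4: u0 ∈ [1/36, 7/36)
j=3 picked index 4: u0 ∈ [-1/12, 1/12)
j=4 picked index 5: u0 ∈ [-1/36, 5/36)
j=5 picked index 6: u0 ∈ [1/36, 31/144)
j=6 picked index 6: u0 ∈ [-1/12, 5/48)
j=7 picked index 7: u0 ∈ [-1/144, 5/144)
j=8 picked index 8: u0 ∈ [-11/144, 1/9)
intersection: [1/36, 5/144)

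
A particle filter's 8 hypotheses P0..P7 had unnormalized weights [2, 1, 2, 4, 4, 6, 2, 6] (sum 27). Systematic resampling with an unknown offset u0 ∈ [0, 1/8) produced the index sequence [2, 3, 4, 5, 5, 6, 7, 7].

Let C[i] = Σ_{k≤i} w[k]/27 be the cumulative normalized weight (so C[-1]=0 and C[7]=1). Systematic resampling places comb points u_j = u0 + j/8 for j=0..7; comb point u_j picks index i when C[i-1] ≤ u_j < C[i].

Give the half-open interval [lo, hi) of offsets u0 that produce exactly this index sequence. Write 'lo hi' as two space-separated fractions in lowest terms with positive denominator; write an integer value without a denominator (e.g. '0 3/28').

C = [2/27, 1/9, 5/27, 1/3, 13/27, 19/27, 7/9, 1]
j=0 picked index 2: u0 ∈ [1/9, 5/27)
j=1 picked index 3: u0 ∈ [13/216, 5/24)
j=2 picked index 4: u0 ∈ [1/12, 25/108)
j=3 picked index 5: u0 ∈ [23/216, 71/216)
j=4 picked index 5: u0 ∈ [-1/54, 11/54)
j=5 picked index 6: u0 ∈ [17/216, 11/72)
j=6 picked index 7: u0 ∈ [1/36, 1/4)
j=7 picked index 7: u0 ∈ [-7/72, 1/8)
intersection: [1/9, 1/8)

1/9 1/8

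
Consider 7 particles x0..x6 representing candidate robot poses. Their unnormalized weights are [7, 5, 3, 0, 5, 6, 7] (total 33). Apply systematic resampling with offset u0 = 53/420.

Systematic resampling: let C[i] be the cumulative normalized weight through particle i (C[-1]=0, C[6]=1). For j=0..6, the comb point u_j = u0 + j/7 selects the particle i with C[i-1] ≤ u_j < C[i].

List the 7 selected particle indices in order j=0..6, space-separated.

0 1 2 4 5 6 6

C = [7/33, 4/11, 5/11, 5/11, 20/33, 26/33, 1]
j=0: u_0=53/420 ∈ [0, 7/33) → index 0
j=1: u_1=113/420 ∈ [7/33, 4/11) → index 1
j=2: u_2=173/420 ∈ [4/11, 5/11) → index 2
j=3: u_3=233/420 ∈ [5/11, 20/33) → index 4
j=4: u_4=293/420 ∈ [20/33, 26/33) → index 5
j=5: u_5=353/420 ∈ [26/33, 1) → index 6
j=6: u_6=59/60 ∈ [26/33, 1) → index 6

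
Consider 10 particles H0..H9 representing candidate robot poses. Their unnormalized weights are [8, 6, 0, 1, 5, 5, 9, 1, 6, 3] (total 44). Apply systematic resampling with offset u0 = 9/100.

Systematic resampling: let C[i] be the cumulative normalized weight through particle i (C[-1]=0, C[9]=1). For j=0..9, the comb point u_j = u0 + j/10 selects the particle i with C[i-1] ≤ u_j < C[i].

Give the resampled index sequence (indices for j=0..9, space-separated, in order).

0 1 1 4 5 6 6 7 8 9

C = [2/11, 7/22, 7/22, 15/44, 5/11, 25/44, 17/22, 35/44, 41/44, 1]
j=0: u_0=9/100 ∈ [0, 2/11) → index 0
j=1: u_1=19/100 ∈ [2/11, 7/22) → index 1
j=2: u_2=29/100 ∈ [2/11, 7/22) → index 1
j=3: u_3=39/100 ∈ [15/44, 5/11) → index 4
j=4: u_4=49/100 ∈ [5/11, 25/44) → index 5
j=5: u_5=59/100 ∈ [25/44, 17/22) → index 6
j=6: u_6=69/100 ∈ [25/44, 17/22) → index 6
j=7: u_7=79/100 ∈ [17/22, 35/44) → index 7
j=8: u_8=89/100 ∈ [35/44, 41/44) → index 8
j=9: u_9=99/100 ∈ [41/44, 1) → index 9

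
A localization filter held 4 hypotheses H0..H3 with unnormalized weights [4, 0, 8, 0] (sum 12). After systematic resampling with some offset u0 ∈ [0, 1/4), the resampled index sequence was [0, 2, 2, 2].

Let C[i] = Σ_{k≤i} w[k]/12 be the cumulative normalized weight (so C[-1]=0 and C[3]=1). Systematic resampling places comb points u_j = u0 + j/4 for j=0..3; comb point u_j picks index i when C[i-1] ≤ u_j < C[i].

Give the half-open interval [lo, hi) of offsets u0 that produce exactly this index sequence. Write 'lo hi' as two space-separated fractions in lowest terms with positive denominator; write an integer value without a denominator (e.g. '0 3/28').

1/12 1/4

C = [1/3, 1/3, 1, 1]
j=0 picked index 0: u0 ∈ [0, 1/3)
j=1 picked index 2: u0 ∈ [1/12, 3/4)
j=2 picked index 2: u0 ∈ [-1/6, 1/2)
j=3 picked index 2: u0 ∈ [-5/12, 1/4)
intersection: [1/12, 1/4)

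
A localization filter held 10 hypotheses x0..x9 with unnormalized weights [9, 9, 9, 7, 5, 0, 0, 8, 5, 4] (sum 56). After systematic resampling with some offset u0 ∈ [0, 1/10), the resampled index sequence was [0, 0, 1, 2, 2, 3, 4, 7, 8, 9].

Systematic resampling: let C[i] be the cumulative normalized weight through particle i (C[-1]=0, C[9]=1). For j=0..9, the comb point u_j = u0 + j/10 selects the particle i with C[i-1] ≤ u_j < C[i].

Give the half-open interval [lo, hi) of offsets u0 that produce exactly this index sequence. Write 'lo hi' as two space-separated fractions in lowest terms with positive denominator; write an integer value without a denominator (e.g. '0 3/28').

11/280 17/280

C = [9/56, 9/28, 27/56, 17/28, 39/56, 39/56, 39/56, 47/56, 13/14, 1]
j=0 picked index 0: u0 ∈ [0, 9/56)
j=1 picked index 0: u0 ∈ [-1/10, 17/280)
j=2 picked index 1: u0 ∈ [-11/280, 17/140)
j=3 picked index 2: u0 ∈ [3/140, 51/280)
j=4 picked index 2: u0 ∈ [-11/140, 23/280)
j=5 picked index 3: u0 ∈ [-1/56, 3/28)
j=6 picked index 4: u0 ∈ [1/140, 27/280)
j=7 picked index 7: u0 ∈ [-1/280, 39/280)
j=8 picked index 8: u0 ∈ [11/280, 9/70)
j=9 picked index 9: u0 ∈ [1/35, 1/10)
intersection: [11/280, 17/280)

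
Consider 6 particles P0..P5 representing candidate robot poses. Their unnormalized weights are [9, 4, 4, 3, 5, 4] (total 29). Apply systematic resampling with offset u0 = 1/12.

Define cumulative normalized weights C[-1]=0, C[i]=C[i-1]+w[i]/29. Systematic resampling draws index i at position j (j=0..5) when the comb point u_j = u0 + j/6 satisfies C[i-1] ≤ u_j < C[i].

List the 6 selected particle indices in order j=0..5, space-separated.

0 0 1 2 4 5

C = [9/29, 13/29, 17/29, 20/29, 25/29, 1]
j=0: u_0=1/12 ∈ [0, 9/29) → index 0
j=1: u_1=1/4 ∈ [0, 9/29) → index 0
j=2: u_2=5/12 ∈ [9/29, 13/29) → index 1
j=3: u_3=7/12 ∈ [13/29, 17/29) → index 2
j=4: u_4=3/4 ∈ [20/29, 25/29) → index 4
j=5: u_5=11/12 ∈ [25/29, 1) → index 5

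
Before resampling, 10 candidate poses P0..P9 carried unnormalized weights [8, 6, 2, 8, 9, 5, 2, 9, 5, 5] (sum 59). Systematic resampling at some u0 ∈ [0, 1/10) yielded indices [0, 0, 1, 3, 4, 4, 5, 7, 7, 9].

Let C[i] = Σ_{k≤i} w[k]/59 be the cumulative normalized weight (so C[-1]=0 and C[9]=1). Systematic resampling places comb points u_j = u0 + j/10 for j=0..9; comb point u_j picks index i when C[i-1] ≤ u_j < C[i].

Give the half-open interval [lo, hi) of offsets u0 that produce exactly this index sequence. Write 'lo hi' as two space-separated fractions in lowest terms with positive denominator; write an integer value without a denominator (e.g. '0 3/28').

9/590 9/295

C = [8/59, 14/59, 16/59, 24/59, 33/59, 38/59, 40/59, 49/59, 54/59, 1]
j=0 picked index 0: u0 ∈ [0, 8/59)
j=1 picked index 0: u0 ∈ [-1/10, 21/590)
j=2 picked index 1: u0 ∈ [-19/295, 11/295)
j=3 picked index 3: u0 ∈ [-17/590, 63/590)
j=4 picked index 4: u0 ∈ [2/295, 47/295)
j=5 picked index 4: u0 ∈ [-11/118, 7/118)
j=6 picked index 5: u0 ∈ [-12/295, 13/295)
j=7 picked index 7: u0 ∈ [-13/590, 77/590)
j=8 picked index 7: u0 ∈ [-36/295, 9/295)
j=9 picked index 9: u0 ∈ [9/590, 1/10)
intersection: [9/590, 9/295)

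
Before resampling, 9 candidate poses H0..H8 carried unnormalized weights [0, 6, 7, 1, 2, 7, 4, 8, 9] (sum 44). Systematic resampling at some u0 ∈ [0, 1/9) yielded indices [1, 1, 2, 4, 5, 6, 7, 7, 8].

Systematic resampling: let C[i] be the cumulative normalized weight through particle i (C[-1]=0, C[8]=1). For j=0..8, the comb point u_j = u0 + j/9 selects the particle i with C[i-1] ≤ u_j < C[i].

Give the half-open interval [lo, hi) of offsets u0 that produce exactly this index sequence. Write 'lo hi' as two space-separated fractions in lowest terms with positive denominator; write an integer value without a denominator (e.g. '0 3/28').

0 7/396

C = [0, 3/22, 13/44, 7/22, 4/11, 23/44, 27/44, 35/44, 1]
j=0 picked index 1: u0 ∈ [0, 3/22)
j=1 picked index 1: u0 ∈ [-1/9, 5/198)
j=2 picked index 2: u0 ∈ [-17/198, 29/396)
j=3 picked index 4: u0 ∈ [-1/66, 1/33)
j=4 picked index 5: u0 ∈ [-8/99, 31/396)
j=5 picked index 6: u0 ∈ [-13/396, 23/396)
j=6 picked index 7: u0 ∈ [-7/132, 17/132)
j=7 picked index 7: u0 ∈ [-65/396, 7/396)
j=8 picked index 8: u0 ∈ [-37/396, 1/9)
intersection: [0, 7/396)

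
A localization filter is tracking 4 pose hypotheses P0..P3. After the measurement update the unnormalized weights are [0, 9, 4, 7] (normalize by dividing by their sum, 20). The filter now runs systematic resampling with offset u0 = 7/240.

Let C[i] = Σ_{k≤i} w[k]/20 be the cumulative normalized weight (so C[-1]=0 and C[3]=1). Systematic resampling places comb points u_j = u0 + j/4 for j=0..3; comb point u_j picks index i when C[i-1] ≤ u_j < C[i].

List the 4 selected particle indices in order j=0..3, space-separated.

1 1 2 3

C = [0, 9/20, 13/20, 1]
j=0: u_0=7/240 ∈ [0, 9/20) → index 1
j=1: u_1=67/240 ∈ [0, 9/20) → index 1
j=2: u_2=127/240 ∈ [9/20, 13/20) → index 2
j=3: u_3=187/240 ∈ [13/20, 1) → index 3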